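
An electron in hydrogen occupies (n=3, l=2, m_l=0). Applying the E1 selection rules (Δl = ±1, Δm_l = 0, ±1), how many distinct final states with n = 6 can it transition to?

6

E1 requires Δl = ±1, so l_f ∈ {1, 3}; with 0 ≤ l_f ≤ n_f−1 = 5, the allowed l_f values are {1, 3}.
For l_f = 1: m_f ∈ {m_i−1, m_i, m_i+1} ∩ [−1, 1] = {-1, 0, 1} → 3 states.
For l_f = 3: m_f ∈ {m_i−1, m_i, m_i+1} ∩ [−3, 3] = {-1, 0, 1} → 3 states.
Total: 6.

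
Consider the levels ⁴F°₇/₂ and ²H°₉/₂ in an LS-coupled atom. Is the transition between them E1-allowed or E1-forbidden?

Initial level: S=3/2, L=3, J=7/2, parity odd. Final level: S=1/2, L=5, J=9/2, parity odd.
Parity must change: odd → odd — fails.
ΔS = 0: S: 3/2 → 1/2 — fails.
ΔL = 0, ±1 (not L=0↔0): L: 3 → 5, ΔL = +2 — fails.
ΔJ = 0, ±1 (not J=0↔0): J: 7/2 → 9/2, ΔJ = +1 — passes.
Rule(s) violated: parity, ΔS, ΔL.

forbidden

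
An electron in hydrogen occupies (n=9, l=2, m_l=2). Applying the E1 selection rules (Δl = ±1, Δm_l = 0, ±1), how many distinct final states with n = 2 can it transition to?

E1 requires Δl = ±1, so l_f ∈ {1, 3}; with 0 ≤ l_f ≤ n_f−1 = 1, the allowed l_f values are {1}.
For l_f = 1: m_f ∈ {m_i−1, m_i, m_i+1} ∩ [−1, 1] = {1} → 1 state.
Total: 1.

1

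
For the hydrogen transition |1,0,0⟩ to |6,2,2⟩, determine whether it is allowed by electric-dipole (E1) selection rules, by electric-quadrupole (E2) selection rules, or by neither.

Δl = 2 − 0 = +2; l_i + l_f = 2.
Δm_l = +2.
E1 (Δl = ±1, |Δm_l| ≤ 1): not satisfied.
E2 (Δl = 0,±2, l_i+l_f ≥ 2, |Δm_l| ≤ 2): satisfied.

E2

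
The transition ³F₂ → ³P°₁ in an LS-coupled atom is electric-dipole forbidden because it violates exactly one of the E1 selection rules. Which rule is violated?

Initial level: S=1, L=3, J=2, parity even. Final level: S=1, L=1, J=1, parity odd.
ΔS = 0: S: 1 → 1 — ok.
ΔJ = 0, ±1 (not J=0↔0): J: 2 → 1, ΔJ = -1 — ok.
Parity must change: even → odd — ok.
ΔL = 0, ±1 (not L=0↔0): L: 3 → 1, ΔL = -2 — fails.

the ΔL = 0, ±1 rule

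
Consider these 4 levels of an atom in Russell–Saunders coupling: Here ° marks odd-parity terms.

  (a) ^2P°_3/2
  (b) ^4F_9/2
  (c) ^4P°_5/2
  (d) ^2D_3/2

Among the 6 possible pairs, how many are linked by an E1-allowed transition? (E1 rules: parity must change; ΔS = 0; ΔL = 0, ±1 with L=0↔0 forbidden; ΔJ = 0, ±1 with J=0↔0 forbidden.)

(a)–(b): forbidden (ΔS, ΔL, ΔJ).
(a)–(c): forbidden (parity, ΔS).
(a)–(d): allowed.
(b)–(c): forbidden (ΔL, ΔJ).
(b)–(d): forbidden (parity, ΔS, ΔJ).
(c)–(d): forbidden (ΔS).
Allowed pairs: 1 of 6.

1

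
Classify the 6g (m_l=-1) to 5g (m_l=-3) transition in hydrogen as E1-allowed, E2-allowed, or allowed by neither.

E2

Δl = 4 − 4 = +0; l_i + l_f = 8.
Δm_l = -2.
E1 (Δl = ±1, |Δm_l| ≤ 1): not satisfied.
E2 (Δl = 0,±2, l_i+l_f ≥ 2, |Δm_l| ≤ 2): satisfied.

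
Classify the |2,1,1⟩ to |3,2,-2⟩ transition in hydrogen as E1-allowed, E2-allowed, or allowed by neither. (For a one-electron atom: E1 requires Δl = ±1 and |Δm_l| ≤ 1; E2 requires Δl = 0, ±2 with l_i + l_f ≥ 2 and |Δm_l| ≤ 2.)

neither

Δl = 2 − 1 = +1; l_i + l_f = 3.
Δm_l = -3.
E1 (Δl = ±1, |Δm_l| ≤ 1): not satisfied.
E2 (Δl = 0,±2, l_i+l_f ≥ 2, |Δm_l| ≤ 2): not satisfied.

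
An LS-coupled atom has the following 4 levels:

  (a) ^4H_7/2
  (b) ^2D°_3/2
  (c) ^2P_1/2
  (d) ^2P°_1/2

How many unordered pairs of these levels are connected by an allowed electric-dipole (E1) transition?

2

(a)–(b): forbidden (ΔS, ΔL, ΔJ).
(a)–(c): forbidden (parity, ΔS, ΔL, ΔJ).
(a)–(d): forbidden (ΔS, ΔL, ΔJ).
(b)–(c): allowed.
(b)–(d): forbidden (parity).
(c)–(d): allowed.
Allowed pairs: 2 of 6.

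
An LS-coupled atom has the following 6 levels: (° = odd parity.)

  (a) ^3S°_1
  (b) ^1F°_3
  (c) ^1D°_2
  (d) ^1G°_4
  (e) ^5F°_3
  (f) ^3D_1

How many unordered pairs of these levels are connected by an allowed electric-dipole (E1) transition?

(a)–(b): forbidden (parity, ΔS, ΔL, ΔJ).
(a)–(c): forbidden (parity, ΔS, ΔL).
(a)–(d): forbidden (parity, ΔS, ΔL, ΔJ).
(a)–(e): forbidden (parity, ΔS, ΔL, ΔJ).
(a)–(f): forbidden (ΔL).
(b)–(c): forbidden (parity).
(b)–(d): forbidden (parity).
(b)–(e): forbidden (parity, ΔS).
(b)–(f): forbidden (ΔS, ΔJ).
(c)–(d): forbidden (parity, ΔL, ΔJ).
(c)–(e): forbidden (parity, ΔS).
(c)–(f): forbidden (ΔS).
(d)–(e): forbidden (parity, ΔS).
(d)–(f): forbidden (ΔS, ΔL, ΔJ).
(e)–(f): forbidden (ΔS, ΔJ).
Allowed pairs: 0 of 15.

0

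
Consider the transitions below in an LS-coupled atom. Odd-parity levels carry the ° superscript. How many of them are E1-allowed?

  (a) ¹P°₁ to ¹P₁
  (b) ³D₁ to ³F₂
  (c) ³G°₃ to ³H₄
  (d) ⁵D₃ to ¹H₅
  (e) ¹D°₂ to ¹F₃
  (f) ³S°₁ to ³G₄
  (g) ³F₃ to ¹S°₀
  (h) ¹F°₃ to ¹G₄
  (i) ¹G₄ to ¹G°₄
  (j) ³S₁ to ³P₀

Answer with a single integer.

5

(a) allowed
(b) forbidden (parity fails)
(c) allowed
(d) forbidden (parity, ΔS, ΔL, ΔJ fail)
(e) allowed
(f) forbidden (ΔL, ΔJ fail)
(g) forbidden (ΔS, ΔL, ΔJ fail)
(h) allowed
(i) allowed
(j) forbidden (parity fails)
Total allowed: 5 of 10.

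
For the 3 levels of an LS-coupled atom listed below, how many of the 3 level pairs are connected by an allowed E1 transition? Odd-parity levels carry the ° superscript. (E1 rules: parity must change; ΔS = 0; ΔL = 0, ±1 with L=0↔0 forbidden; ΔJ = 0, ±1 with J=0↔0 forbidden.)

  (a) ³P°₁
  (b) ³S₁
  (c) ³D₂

(a)–(b): allowed.
(a)–(c): allowed.
(b)–(c): forbidden (parity, ΔL).
Allowed pairs: 2 of 3.

2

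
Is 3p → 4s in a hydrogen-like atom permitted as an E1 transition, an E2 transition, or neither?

E1

Δl = 0 − 1 = -1; l_i + l_f = 1.
E1 (Δl = ±1): satisfied.
E2 (Δl = 0,±2, l_i+l_f ≥ 2): not satisfied.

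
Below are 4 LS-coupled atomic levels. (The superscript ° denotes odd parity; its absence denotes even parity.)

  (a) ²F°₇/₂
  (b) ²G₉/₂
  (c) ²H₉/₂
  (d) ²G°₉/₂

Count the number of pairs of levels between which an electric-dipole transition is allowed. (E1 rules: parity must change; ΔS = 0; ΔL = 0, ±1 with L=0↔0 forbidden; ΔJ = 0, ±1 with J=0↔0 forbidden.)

(a)–(b): allowed.
(a)–(c): forbidden (ΔL).
(a)–(d): forbidden (parity).
(b)–(c): forbidden (parity).
(b)–(d): allowed.
(c)–(d): allowed.
Allowed pairs: 3 of 6.

3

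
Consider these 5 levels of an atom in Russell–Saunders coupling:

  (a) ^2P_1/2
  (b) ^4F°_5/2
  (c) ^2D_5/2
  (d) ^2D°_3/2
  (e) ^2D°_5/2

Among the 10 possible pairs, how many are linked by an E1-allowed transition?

(a)–(b): forbidden (ΔS, ΔL, ΔJ).
(a)–(c): forbidden (parity, ΔJ).
(a)–(d): allowed.
(a)–(e): forbidden (ΔJ).
(b)–(c): forbidden (ΔS).
(b)–(d): forbidden (parity, ΔS).
(b)–(e): forbidden (parity, ΔS).
(c)–(d): allowed.
(c)–(e): allowed.
(d)–(e): forbidden (parity).
Allowed pairs: 3 of 10.

3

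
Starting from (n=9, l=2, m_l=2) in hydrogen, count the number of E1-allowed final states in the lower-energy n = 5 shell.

E1 requires Δl = ±1, so l_f ∈ {1, 3}; with 0 ≤ l_f ≤ n_f−1 = 4, the allowed l_f values are {1, 3}.
For l_f = 1: m_f ∈ {m_i−1, m_i, m_i+1} ∩ [−1, 1] = {1} → 1 state.
For l_f = 3: m_f ∈ {m_i−1, m_i, m_i+1} ∩ [−3, 3] = {1, 2, 3} → 3 states.
Total: 4.

4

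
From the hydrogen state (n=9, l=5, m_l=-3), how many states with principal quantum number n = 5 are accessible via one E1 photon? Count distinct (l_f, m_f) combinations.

3

E1 requires Δl = ±1, so l_f ∈ {4, 6}; with 0 ≤ l_f ≤ n_f−1 = 4, the allowed l_f values are {4}.
For l_f = 4: m_f ∈ {m_i−1, m_i, m_i+1} ∩ [−4, 4] = {-4, -3, -2} → 3 states.
Total: 3.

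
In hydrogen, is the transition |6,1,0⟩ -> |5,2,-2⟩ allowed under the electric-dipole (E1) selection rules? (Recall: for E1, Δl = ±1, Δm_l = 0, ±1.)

forbidden

Initial l = 1, final l = 2, so Δl = +1. E1 requires Δl = ±1: ✓.
Δm_l = -2 − (0) = -2. E1 requires Δm_l = 0, ±1: ✗.
The transition is electric-dipole forbidden.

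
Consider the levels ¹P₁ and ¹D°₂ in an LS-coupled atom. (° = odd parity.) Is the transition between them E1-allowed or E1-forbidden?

allowed

Parity must change: even → odd — passes.
ΔS = 0: S: 0 → 0 — passes.
ΔL = 0, ±1 (not L=0↔0): L: 1 → 2, ΔL = +1 — passes.
ΔJ = 0, ±1 (not J=0↔0): J: 1 → 2, ΔJ = +1 — passes.
All four E1 rules are satisfied.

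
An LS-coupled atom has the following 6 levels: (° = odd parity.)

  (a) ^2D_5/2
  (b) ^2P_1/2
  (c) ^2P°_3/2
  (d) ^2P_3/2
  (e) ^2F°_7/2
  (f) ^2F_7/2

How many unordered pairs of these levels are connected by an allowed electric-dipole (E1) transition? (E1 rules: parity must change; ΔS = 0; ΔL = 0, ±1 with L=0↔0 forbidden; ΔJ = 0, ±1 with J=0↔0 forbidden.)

5

(a)–(b): forbidden (parity, ΔJ).
(a)–(c): allowed.
(a)–(d): forbidden (parity).
(a)–(e): allowed.
(a)–(f): forbidden (parity).
(b)–(c): allowed.
(b)–(d): forbidden (parity).
(b)–(e): forbidden (ΔL, ΔJ).
(b)–(f): forbidden (parity, ΔL, ΔJ).
(c)–(d): allowed.
(c)–(e): forbidden (parity, ΔL, ΔJ).
(c)–(f): forbidden (ΔL, ΔJ).
(d)–(e): forbidden (ΔL, ΔJ).
(d)–(f): forbidden (parity, ΔL, ΔJ).
(e)–(f): allowed.
Allowed pairs: 5 of 15.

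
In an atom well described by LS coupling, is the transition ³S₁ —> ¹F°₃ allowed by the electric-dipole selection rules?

forbidden

Initial level: S=1, L=0, J=1, parity even. Final level: S=0, L=3, J=3, parity odd.
Parity must change: even → odd — ok.
ΔS = 0: S: 1 → 0 — fails.
ΔL = 0, ±1 (not L=0↔0): L: 0 → 3, ΔL = +3 — fails.
ΔJ = 0, ±1 (not J=0↔0): J: 1 → 3, ΔJ = +2 — fails.
Rule(s) violated: ΔS, ΔL, ΔJ.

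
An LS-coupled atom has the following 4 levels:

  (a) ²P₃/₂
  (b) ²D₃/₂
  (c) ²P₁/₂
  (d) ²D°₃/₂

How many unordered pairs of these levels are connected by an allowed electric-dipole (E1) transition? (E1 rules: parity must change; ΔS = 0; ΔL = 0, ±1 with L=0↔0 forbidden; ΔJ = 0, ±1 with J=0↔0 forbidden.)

(a)–(b): forbidden (parity).
(a)–(c): forbidden (parity).
(a)–(d): allowed.
(b)–(c): forbidden (parity).
(b)–(d): allowed.
(c)–(d): allowed.
Allowed pairs: 3 of 6.

3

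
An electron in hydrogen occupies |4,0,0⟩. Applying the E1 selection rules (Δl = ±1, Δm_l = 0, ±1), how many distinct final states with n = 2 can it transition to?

3

E1 requires Δl = ±1, so l_f ∈ {-1, 1}; with 0 ≤ l_f ≤ n_f−1 = 1, the allowed l_f values are {1}.
For l_f = 1: m_f ∈ {m_i−1, m_i, m_i+1} ∩ [−1, 1] = {-1, 0, 1} → 3 states.
Total: 3.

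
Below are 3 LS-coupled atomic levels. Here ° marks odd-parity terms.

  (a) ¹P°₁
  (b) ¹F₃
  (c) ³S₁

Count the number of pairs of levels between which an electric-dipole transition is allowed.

0

(a)–(b): forbidden (ΔL, ΔJ).
(a)–(c): forbidden (ΔS).
(b)–(c): forbidden (parity, ΔS, ΔL, ΔJ).
Allowed pairs: 0 of 3.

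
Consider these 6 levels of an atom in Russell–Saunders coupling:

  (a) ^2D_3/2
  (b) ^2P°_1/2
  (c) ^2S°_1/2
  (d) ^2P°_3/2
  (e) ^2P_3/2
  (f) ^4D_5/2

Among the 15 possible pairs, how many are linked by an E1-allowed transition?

5

(a)–(b): allowed.
(a)–(c): forbidden (ΔL).
(a)–(d): allowed.
(a)–(e): forbidden (parity).
(a)–(f): forbidden (parity, ΔS).
(b)–(c): forbidden (parity).
(b)–(d): forbidden (parity).
(b)–(e): allowed.
(b)–(f): forbidden (ΔS, ΔJ).
(c)–(d): forbidden (parity).
(c)–(e): allowed.
(c)–(f): forbidden (ΔS, ΔL, ΔJ).
(d)–(e): allowed.
(d)–(f): forbidden (ΔS).
(e)–(f): forbidden (parity, ΔS).
Allowed pairs: 5 of 15.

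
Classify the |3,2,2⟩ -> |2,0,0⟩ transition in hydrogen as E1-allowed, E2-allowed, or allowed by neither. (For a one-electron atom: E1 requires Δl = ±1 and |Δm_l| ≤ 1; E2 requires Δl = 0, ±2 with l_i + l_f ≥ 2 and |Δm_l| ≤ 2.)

Δl = 0 − 2 = -2; l_i + l_f = 2.
Δm_l = -2.
E1 (Δl = ±1, |Δm_l| ≤ 1): not satisfied.
E2 (Δl = 0,±2, l_i+l_f ≥ 2, |Δm_l| ≤ 2): satisfied.

E2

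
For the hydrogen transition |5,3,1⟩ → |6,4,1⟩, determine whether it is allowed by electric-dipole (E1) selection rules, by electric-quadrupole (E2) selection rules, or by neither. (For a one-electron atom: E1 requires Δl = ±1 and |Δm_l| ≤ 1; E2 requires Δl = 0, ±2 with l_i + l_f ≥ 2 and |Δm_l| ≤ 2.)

Δl = 4 − 3 = +1; l_i + l_f = 7.
Δm_l = +0.
E1 (Δl = ±1, |Δm_l| ≤ 1): satisfied.
E2 (Δl = 0,±2, l_i+l_f ≥ 2, |Δm_l| ≤ 2): not satisfied.

E1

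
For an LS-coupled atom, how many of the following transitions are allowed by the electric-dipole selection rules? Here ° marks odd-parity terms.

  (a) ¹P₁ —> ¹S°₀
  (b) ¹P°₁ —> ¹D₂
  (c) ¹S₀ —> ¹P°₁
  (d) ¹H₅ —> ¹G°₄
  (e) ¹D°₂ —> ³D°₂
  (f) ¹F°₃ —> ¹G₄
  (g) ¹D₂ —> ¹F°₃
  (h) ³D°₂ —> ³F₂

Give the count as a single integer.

(a) allowed
(b) allowed
(c) allowed
(d) allowed
(e) forbidden (parity, ΔS fail)
(f) allowed
(g) allowed
(h) allowed
Total allowed: 7 of 8.

7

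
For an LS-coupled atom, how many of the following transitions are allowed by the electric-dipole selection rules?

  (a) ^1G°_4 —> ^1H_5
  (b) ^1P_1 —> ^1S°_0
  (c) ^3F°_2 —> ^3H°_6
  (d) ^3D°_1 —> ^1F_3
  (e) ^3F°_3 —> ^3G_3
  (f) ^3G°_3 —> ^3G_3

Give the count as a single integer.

4

(a) allowed
(b) allowed
(c) forbidden (parity, ΔL, ΔJ fail)
(d) forbidden (ΔS, ΔJ fail)
(e) allowed
(f) allowed
Total allowed: 4 of 6.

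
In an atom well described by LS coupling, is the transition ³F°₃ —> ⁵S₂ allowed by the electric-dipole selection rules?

forbidden

Initial level: S=1, L=3, J=3, parity odd. Final level: S=2, L=0, J=2, parity even.
Parity must change: odd → even — satisfied.
ΔS = 0: S: 1 → 2 — violated.
ΔL = 0, ±1 (not L=0↔0): L: 3 → 0, ΔL = -3 — violated.
ΔJ = 0, ±1 (not J=0↔0): J: 3 → 2, ΔJ = -1 — satisfied.
Rule(s) violated: ΔS, ΔL.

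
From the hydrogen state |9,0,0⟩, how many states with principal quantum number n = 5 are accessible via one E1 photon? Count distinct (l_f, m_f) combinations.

E1 requires Δl = ±1, so l_f ∈ {-1, 1}; with 0 ≤ l_f ≤ n_f−1 = 4, the allowed l_f values are {1}.
For l_f = 1: m_f ∈ {m_i−1, m_i, m_i+1} ∩ [−1, 1] = {-1, 0, 1} → 3 states.
Total: 3.

3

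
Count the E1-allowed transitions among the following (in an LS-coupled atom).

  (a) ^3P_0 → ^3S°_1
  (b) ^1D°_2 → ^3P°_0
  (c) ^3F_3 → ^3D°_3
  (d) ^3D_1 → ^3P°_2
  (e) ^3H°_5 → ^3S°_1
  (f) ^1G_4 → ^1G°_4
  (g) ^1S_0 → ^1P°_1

5

(a) allowed
(b) forbidden (parity, ΔS, ΔJ fail)
(c) allowed
(d) allowed
(e) forbidden (parity, ΔL, ΔJ fail)
(f) allowed
(g) allowed
Total allowed: 5 of 7.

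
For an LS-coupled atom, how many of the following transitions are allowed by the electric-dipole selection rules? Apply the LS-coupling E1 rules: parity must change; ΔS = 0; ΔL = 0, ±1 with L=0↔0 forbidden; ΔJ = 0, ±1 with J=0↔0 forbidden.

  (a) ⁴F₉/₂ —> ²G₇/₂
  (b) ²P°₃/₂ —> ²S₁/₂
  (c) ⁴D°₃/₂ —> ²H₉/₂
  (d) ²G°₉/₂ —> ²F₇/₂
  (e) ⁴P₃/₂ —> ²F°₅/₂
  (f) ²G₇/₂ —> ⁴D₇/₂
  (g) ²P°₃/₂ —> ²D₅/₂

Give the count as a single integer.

3

(a) forbidden (parity, ΔS fail)
(b) allowed
(c) forbidden (ΔS, ΔL, ΔJ fail)
(d) allowed
(e) forbidden (ΔS, ΔL fail)
(f) forbidden (parity, ΔS, ΔL fail)
(g) allowed
Total allowed: 3 of 7.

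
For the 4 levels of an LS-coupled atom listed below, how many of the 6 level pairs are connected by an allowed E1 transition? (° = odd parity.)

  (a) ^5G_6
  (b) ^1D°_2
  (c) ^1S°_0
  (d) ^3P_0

(a)–(b): forbidden (ΔS, ΔL, ΔJ).
(a)–(c): forbidden (ΔS, ΔL, ΔJ).
(a)–(d): forbidden (parity, ΔS, ΔL, ΔJ).
(b)–(c): forbidden (parity, ΔL, ΔJ).
(b)–(d): forbidden (ΔS, ΔJ).
(c)–(d): forbidden (ΔS, ΔJ).
Allowed pairs: 0 of 6.

0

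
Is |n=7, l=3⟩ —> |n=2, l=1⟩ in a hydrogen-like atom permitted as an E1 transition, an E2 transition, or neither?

E2

Δl = 1 − 3 = -2; l_i + l_f = 4.
E1 (Δl = ±1): not satisfied.
E2 (Δl = 0,±2, l_i+l_f ≥ 2): satisfied.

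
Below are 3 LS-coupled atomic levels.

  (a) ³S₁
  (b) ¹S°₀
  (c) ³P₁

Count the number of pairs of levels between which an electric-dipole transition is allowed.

0

(a)–(b): forbidden (ΔS, ΔL).
(a)–(c): forbidden (parity).
(b)–(c): forbidden (ΔS).
Allowed pairs: 0 of 3.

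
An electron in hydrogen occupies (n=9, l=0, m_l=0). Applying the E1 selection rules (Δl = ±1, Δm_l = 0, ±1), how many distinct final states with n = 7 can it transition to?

3

E1 requires Δl = ±1, so l_f ∈ {-1, 1}; with 0 ≤ l_f ≤ n_f−1 = 6, the allowed l_f values are {1}.
For l_f = 1: m_f ∈ {m_i−1, m_i, m_i+1} ∩ [−1, 1] = {-1, 0, 1} → 3 states.
Total: 3.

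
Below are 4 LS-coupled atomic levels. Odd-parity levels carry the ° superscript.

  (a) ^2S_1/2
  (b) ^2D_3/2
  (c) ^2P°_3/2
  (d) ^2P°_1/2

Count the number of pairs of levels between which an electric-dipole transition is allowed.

4

(a)–(b): forbidden (parity, ΔL).
(a)–(c): allowed.
(a)–(d): allowed.
(b)–(c): allowed.
(b)–(d): allowed.
(c)–(d): forbidden (parity).
Allowed pairs: 4 of 6.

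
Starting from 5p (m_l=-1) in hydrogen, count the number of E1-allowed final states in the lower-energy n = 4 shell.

4

E1 requires Δl = ±1, so l_f ∈ {0, 2}; with 0 ≤ l_f ≤ n_f−1 = 3, the allowed l_f values are {0, 2}.
For l_f = 0: m_f ∈ {m_i−1, m_i, m_i+1} ∩ [−0, 0] = {0} → 1 state.
For l_f = 2: m_f ∈ {m_i−1, m_i, m_i+1} ∩ [−2, 2] = {-2, -1, 0} → 3 states.
Total: 4.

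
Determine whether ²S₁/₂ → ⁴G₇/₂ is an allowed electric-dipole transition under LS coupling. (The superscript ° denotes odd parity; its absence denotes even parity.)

Parity must change: even → even — fails.
ΔJ = 0, ±1 (not J=0↔0): J: 1/2 → 7/2, ΔJ = +3 — fails.
ΔS = 0: S: 1/2 → 3/2 — fails.
ΔL = 0, ±1 (not L=0↔0): L: 0 → 4, ΔL = +4 — fails.
Rule(s) violated: parity, ΔS, ΔL, ΔJ.

forbidden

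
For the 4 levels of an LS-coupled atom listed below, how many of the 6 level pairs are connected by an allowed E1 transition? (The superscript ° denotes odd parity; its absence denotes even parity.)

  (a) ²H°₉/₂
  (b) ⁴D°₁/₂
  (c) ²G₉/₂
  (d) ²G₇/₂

2

(a)–(b): forbidden (parity, ΔS, ΔL, ΔJ).
(a)–(c): allowed.
(a)–(d): allowed.
(b)–(c): forbidden (ΔS, ΔL, ΔJ).
(b)–(d): forbidden (ΔS, ΔL, ΔJ).
(c)–(d): forbidden (parity).
Allowed pairs: 2 of 6.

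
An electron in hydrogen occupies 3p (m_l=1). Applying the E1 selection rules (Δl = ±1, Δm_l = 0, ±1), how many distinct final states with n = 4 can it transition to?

4

E1 requires Δl = ±1, so l_f ∈ {0, 2}; with 0 ≤ l_f ≤ n_f−1 = 3, the allowed l_f values are {0, 2}.
For l_f = 0: m_f ∈ {m_i−1, m_i, m_i+1} ∩ [−0, 0] = {0} → 1 state.
For l_f = 2: m_f ∈ {m_i−1, m_i, m_i+1} ∩ [−2, 2] = {0, 1, 2} → 3 states.
Total: 4.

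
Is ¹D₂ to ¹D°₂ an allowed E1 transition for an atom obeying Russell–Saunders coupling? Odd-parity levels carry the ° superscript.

allowed

Initial level: S=0, L=2, J=2, parity even. Final level: S=0, L=2, J=2, parity odd.
ΔL = 0, ±1 (not L=0↔0): L: 2 → 2, ΔL = +0 — ok.
ΔJ = 0, ±1 (not J=0↔0): J: 2 → 2, ΔJ = +0 — ok.
ΔS = 0: S: 0 → 0 — ok.
Parity must change: even → odd — ok.
All four E1 rules are satisfied.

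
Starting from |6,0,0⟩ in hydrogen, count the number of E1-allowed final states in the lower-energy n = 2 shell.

E1 requires Δl = ±1, so l_f ∈ {-1, 1}; with 0 ≤ l_f ≤ n_f−1 = 1, the allowed l_f values are {1}.
For l_f = 1: m_f ∈ {m_i−1, m_i, m_i+1} ∩ [−1, 1] = {-1, 0, 1} → 3 states.
Total: 3.

3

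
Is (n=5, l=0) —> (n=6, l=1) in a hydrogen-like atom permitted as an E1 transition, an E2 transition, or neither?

Δl = 1 − 0 = +1; l_i + l_f = 1.
E1 (Δl = ±1): satisfied.
E2 (Δl = 0,±2, l_i+l_f ≥ 2): not satisfied.

E1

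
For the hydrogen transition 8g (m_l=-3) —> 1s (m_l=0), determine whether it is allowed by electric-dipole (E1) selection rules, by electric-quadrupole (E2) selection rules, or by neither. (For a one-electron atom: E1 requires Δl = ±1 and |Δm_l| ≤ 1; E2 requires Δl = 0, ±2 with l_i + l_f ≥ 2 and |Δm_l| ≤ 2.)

neither

Δl = 0 − 4 = -4; l_i + l_f = 4.
Δm_l = +3.
E1 (Δl = ±1, |Δm_l| ≤ 1): not satisfied.
E2 (Δl = 0,±2, l_i+l_f ≥ 2, |Δm_l| ≤ 2): not satisfied.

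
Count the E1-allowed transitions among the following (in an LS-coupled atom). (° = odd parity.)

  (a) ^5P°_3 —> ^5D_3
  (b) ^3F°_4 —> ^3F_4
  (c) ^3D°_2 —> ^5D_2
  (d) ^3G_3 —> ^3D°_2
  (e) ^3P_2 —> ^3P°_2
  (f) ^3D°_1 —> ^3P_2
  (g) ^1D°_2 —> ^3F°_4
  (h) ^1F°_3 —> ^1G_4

(a) allowed
(b) allowed
(c) forbidden (ΔS fails)
(d) forbidden (ΔL fails)
(e) allowed
(f) allowed
(g) forbidden (parity, ΔS, ΔJ fail)
(h) allowed
Total allowed: 5 of 8.

5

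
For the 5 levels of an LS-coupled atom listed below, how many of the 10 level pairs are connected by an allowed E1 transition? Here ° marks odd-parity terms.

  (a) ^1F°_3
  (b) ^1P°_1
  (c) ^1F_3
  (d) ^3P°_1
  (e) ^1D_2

(a)–(b): forbidden (parity, ΔL, ΔJ).
(a)–(c): allowed.
(a)–(d): forbidden (parity, ΔS, ΔL, ΔJ).
(a)–(e): allowed.
(b)–(c): forbidden (ΔL, ΔJ).
(b)–(d): forbidden (parity, ΔS).
(b)–(e): allowed.
(c)–(d): forbidden (ΔS, ΔL, ΔJ).
(c)–(e): forbidden (parity).
(d)–(e): forbidden (ΔS).
Allowed pairs: 3 of 10.

3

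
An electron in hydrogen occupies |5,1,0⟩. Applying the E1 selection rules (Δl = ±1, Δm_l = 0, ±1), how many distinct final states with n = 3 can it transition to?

E1 requires Δl = ±1, so l_f ∈ {0, 2}; with 0 ≤ l_f ≤ n_f−1 = 2, the allowed l_f values are {0, 2}.
For l_f = 0: m_f ∈ {m_i−1, m_i, m_i+1} ∩ [−0, 0] = {0} → 1 state.
For l_f = 2: m_f ∈ {m_i−1, m_i, m_i+1} ∩ [−2, 2] = {-1, 0, 1} → 3 states.
Total: 4.

4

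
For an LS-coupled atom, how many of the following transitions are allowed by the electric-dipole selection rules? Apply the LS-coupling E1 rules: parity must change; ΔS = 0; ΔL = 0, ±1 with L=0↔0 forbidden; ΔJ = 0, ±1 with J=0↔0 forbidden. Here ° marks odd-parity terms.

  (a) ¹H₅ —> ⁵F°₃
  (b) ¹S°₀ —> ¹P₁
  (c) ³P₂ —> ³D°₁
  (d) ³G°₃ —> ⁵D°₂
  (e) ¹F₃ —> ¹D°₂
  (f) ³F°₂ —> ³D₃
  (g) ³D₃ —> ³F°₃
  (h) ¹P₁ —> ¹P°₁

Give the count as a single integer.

(a) forbidden (ΔS, ΔL, ΔJ fail)
(b) allowed
(c) allowed
(d) forbidden (parity, ΔS, ΔL fail)
(e) allowed
(f) allowed
(g) allowed
(h) allowed
Total allowed: 6 of 8.

6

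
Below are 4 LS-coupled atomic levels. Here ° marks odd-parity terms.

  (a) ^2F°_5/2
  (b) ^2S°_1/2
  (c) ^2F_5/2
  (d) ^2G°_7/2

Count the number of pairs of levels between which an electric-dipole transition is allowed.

(a)–(b): forbidden (parity, ΔL, ΔJ).
(a)–(c): allowed.
(a)–(d): forbidden (parity).
(b)–(c): forbidden (ΔL, ΔJ).
(b)–(d): forbidden (parity, ΔL, ΔJ).
(c)–(d): allowed.
Allowed pairs: 2 of 6.

2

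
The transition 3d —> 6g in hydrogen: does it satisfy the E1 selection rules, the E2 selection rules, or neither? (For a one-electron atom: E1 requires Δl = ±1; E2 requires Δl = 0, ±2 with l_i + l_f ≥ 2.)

Δl = 4 − 2 = +2; l_i + l_f = 6.
E1 (Δl = ±1): not satisfied.
E2 (Δl = 0,±2, l_i+l_f ≥ 2): satisfied.

E2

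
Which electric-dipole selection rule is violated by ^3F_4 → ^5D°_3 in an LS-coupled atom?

Initial level: S=1, L=3, J=4, parity even. Final level: S=2, L=2, J=3, parity odd.
ΔL = 0, ±1 (not L=0↔0): L: 3 → 2, ΔL = -1 — satisfied.
ΔJ = 0, ±1 (not J=0↔0): J: 4 → 3, ΔJ = -1 — satisfied.
ΔS = 0: S: 1 → 2 — violated.
Parity must change: even → odd — satisfied.

the ΔS = 0 rule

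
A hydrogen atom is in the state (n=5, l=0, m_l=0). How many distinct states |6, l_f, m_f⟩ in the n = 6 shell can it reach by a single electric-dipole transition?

E1 requires Δl = ±1, so l_f ∈ {-1, 1}; with 0 ≤ l_f ≤ n_f−1 = 5, the allowed l_f values are {1}.
For l_f = 1: m_f ∈ {m_i−1, m_i, m_i+1} ∩ [−1, 1] = {-1, 0, 1} → 3 states.
Total: 3.

3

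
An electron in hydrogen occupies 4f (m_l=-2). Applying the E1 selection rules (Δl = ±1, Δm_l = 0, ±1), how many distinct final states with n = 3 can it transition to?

2

E1 requires Δl = ±1, so l_f ∈ {2, 4}; with 0 ≤ l_f ≤ n_f−1 = 2, the allowed l_f values are {2}.
For l_f = 2: m_f ∈ {m_i−1, m_i, m_i+1} ∩ [−2, 2] = {-2, -1} → 2 states.
Total: 2.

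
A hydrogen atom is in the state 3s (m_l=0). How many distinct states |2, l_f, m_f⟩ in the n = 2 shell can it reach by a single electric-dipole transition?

3

E1 requires Δl = ±1, so l_f ∈ {-1, 1}; with 0 ≤ l_f ≤ n_f−1 = 1, the allowed l_f values are {1}.
For l_f = 1: m_f ∈ {m_i−1, m_i, m_i+1} ∩ [−1, 1] = {-1, 0, 1} → 3 states.
Total: 3.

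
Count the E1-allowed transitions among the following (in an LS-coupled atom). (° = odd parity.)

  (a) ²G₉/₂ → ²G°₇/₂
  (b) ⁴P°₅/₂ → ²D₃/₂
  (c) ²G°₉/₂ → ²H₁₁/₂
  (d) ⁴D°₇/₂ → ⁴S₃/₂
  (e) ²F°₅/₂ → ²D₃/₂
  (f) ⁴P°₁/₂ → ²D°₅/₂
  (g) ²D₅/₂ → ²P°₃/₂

4

(a) allowed
(b) forbidden (ΔS fails)
(c) allowed
(d) forbidden (ΔL, ΔJ fail)
(e) allowed
(f) forbidden (parity, ΔS, ΔJ fail)
(g) allowed
Total allowed: 4 of 7.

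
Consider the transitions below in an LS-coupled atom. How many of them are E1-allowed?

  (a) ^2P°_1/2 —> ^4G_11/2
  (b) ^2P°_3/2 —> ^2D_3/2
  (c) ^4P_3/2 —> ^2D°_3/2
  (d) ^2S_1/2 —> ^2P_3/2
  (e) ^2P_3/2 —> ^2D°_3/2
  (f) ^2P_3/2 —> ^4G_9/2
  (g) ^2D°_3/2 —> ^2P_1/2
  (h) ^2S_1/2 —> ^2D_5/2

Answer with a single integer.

3

(a) forbidden (ΔS, ΔL, ΔJ fail)
(b) allowed
(c) forbidden (ΔS fails)
(d) forbidden (parity fails)
(e) allowed
(f) forbidden (parity, ΔS, ΔL, ΔJ fail)
(g) allowed
(h) forbidden (parity, ΔL, ΔJ fail)
Total allowed: 3 of 8.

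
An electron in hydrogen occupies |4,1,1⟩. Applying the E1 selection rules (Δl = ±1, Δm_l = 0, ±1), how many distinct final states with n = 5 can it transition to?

4

E1 requires Δl = ±1, so l_f ∈ {0, 2}; with 0 ≤ l_f ≤ n_f−1 = 4, the allowed l_f values are {0, 2}.
For l_f = 0: m_f ∈ {m_i−1, m_i, m_i+1} ∩ [−0, 0] = {0} → 1 state.
For l_f = 2: m_f ∈ {m_i−1, m_i, m_i+1} ∩ [−2, 2] = {0, 1, 2} → 3 states.
Total: 4.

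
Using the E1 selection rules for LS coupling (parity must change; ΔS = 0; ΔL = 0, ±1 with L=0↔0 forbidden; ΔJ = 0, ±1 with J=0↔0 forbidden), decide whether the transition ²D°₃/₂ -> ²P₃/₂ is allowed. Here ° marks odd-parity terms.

allowed

Reading off the term symbols: S 1/2→1/2, L 2→1, J 3/2→3/2, parity odd→even.
Parity must change: odd → even — ✓.
ΔS = 0: S: 1/2 → 1/2 — ✓.
ΔL = 0, ±1 (not L=0↔0): L: 2 → 1, ΔL = -1 — ✓.
ΔJ = 0, ±1 (not J=0↔0): J: 3/2 → 3/2, ΔJ = +0 — ✓.
All four E1 rules are satisfied.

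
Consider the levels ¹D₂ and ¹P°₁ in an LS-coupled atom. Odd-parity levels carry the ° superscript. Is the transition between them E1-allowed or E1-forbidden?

ΔL = 0, ±1 (not L=0↔0): L: 2 → 1, ΔL = -1 — satisfied.
ΔJ = 0, ±1 (not J=0↔0): J: 2 → 1, ΔJ = -1 — satisfied.
ΔS = 0: S: 0 → 0 — satisfied.
Parity must change: even → odd — satisfied.
All four E1 rules are satisfied.

allowed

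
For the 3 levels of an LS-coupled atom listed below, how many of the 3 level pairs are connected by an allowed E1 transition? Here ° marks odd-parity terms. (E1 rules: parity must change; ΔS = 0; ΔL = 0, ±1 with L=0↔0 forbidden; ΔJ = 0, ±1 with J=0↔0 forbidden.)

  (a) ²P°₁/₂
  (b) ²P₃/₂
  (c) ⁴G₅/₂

(a)–(b): allowed.
(a)–(c): forbidden (ΔS, ΔL, ΔJ).
(b)–(c): forbidden (parity, ΔS, ΔL).
Allowed pairs: 1 of 3.

1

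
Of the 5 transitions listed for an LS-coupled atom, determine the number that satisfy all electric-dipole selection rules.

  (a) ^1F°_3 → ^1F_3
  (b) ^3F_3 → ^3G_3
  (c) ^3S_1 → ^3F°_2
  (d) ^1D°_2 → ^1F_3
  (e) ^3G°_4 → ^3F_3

(a) allowed
(b) forbidden (parity fails)
(c) forbidden (ΔL fails)
(d) allowed
(e) allowed
Total allowed: 3 of 5.

3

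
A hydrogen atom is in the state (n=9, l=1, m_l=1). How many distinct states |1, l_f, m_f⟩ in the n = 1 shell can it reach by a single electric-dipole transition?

1

E1 requires Δl = ±1, so l_f ∈ {0, 2}; with 0 ≤ l_f ≤ n_f−1 = 0, the allowed l_f values are {0}.
For l_f = 0: m_f ∈ {m_i−1, m_i, m_i+1} ∩ [−0, 0] = {0} → 1 state.
Total: 1.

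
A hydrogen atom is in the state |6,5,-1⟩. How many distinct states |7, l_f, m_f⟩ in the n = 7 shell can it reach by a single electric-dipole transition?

E1 requires Δl = ±1, so l_f ∈ {4, 6}; with 0 ≤ l_f ≤ n_f−1 = 6, the allowed l_f values are {4, 6}.
For l_f = 4: m_f ∈ {m_i−1, m_i, m_i+1} ∩ [−4, 4] = {-2, -1, 0} → 3 states.
For l_f = 6: m_f ∈ {m_i−1, m_i, m_i+1} ∩ [−6, 6] = {-2, -1, 0} → 3 states.
Total: 6.

6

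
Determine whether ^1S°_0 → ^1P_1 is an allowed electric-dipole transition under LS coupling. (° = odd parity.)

Parity must change: odd → even — ✓.
ΔS = 0: S: 0 → 0 — ✓.
ΔL = 0, ±1 (not L=0↔0): L: 0 → 1, ΔL = +1 — ✓.
ΔJ = 0, ±1 (not J=0↔0): J: 0 → 1, ΔJ = +1 — ✓.
All four E1 rules are satisfied.

allowed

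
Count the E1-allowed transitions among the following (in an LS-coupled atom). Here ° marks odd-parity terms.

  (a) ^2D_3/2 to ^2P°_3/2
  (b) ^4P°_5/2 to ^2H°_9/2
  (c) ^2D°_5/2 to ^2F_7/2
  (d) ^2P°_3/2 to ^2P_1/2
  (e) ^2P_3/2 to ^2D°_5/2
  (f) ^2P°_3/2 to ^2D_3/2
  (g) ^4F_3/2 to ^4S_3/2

(a) allowed
(b) forbidden (parity, ΔS, ΔL, ΔJ fail)
(c) allowed
(d) allowed
(e) allowed
(f) allowed
(g) forbidden (parity, ΔL fail)
Total allowed: 5 of 7.

5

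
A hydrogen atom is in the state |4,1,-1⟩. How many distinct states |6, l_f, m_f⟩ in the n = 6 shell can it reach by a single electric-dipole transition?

4

E1 requires Δl = ±1, so l_f ∈ {0, 2}; with 0 ≤ l_f ≤ n_f−1 = 5, the allowed l_f values are {0, 2}.
For l_f = 0: m_f ∈ {m_i−1, m_i, m_i+1} ∩ [−0, 0] = {0} → 1 state.
For l_f = 2: m_f ∈ {m_i−1, m_i, m_i+1} ∩ [−2, 2] = {-2, -1, 0} → 3 states.
Total: 4.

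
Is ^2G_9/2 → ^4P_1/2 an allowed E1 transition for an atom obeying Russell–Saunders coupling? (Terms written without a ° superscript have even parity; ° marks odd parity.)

forbidden

Initial level: S=1/2, L=4, J=9/2, parity even. Final level: S=3/2, L=1, J=1/2, parity even.
Parity must change: even → even — violated.
ΔS = 0: S: 1/2 → 3/2 — violated.
ΔL = 0, ±1 (not L=0↔0): L: 4 → 1, ΔL = -3 — violated.
ΔJ = 0, ±1 (not J=0↔0): J: 9/2 → 1/2, ΔJ = -4 — violated.
Rule(s) violated: parity, ΔS, ΔL, ΔJ.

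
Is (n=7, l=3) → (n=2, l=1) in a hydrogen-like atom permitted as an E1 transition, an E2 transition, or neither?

E2

Δl = 1 − 3 = -2; l_i + l_f = 4.
E1 (Δl = ±1): not satisfied.
E2 (Δl = 0,±2, l_i+l_f ≥ 2): satisfied.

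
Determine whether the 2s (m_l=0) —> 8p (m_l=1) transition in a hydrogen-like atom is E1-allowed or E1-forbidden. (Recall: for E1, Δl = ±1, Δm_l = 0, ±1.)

allowed

Δl = 1 − 0 = +1; the E1 rule Δl = ±1 is ✓.
m_l: 0 → 1 (Δm_l = +1). |Δm_l| ≤ 1 ✓.
All E1 selection rules are satisfied.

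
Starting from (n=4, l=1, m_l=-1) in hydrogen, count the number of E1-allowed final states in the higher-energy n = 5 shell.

E1 requires Δl = ±1, so l_f ∈ {0, 2}; with 0 ≤ l_f ≤ n_f−1 = 4, the allowed l_f values are {0, 2}.
For l_f = 0: m_f ∈ {m_i−1, m_i, m_i+1} ∩ [−0, 0] = {0} → 1 state.
For l_f = 2: m_f ∈ {m_i−1, m_i, m_i+1} ∩ [−2, 2] = {-2, -1, 0} → 3 states.
Total: 4.

4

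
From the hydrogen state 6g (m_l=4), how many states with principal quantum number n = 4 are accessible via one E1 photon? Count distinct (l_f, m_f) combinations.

1

E1 requires Δl = ±1, so l_f ∈ {3, 5}; with 0 ≤ l_f ≤ n_f−1 = 3, the allowed l_f values are {3}.
For l_f = 3: m_f ∈ {m_i−1, m_i, m_i+1} ∩ [−3, 3] = {3} → 1 state.
Total: 1.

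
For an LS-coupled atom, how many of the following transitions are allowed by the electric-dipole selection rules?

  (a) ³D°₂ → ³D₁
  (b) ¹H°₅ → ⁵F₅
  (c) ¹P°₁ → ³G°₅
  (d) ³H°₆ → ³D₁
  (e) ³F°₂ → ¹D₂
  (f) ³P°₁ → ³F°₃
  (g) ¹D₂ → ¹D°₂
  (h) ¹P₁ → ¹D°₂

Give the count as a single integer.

(a) allowed
(b) forbidden (ΔS, ΔL fail)
(c) forbidden (parity, ΔS, ΔL, ΔJ fail)
(d) forbidden (ΔL, ΔJ fail)
(e) forbidden (ΔS fails)
(f) forbidden (parity, ΔL, ΔJ fail)
(g) allowed
(h) allowed
Total allowed: 3 of 8.

3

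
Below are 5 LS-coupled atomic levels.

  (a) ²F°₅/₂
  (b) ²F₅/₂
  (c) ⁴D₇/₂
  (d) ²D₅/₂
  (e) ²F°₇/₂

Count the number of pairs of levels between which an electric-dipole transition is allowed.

4

(a)–(b): allowed.
(a)–(c): forbidden (ΔS).
(a)–(d): allowed.
(a)–(e): forbidden (parity).
(b)–(c): forbidden (parity, ΔS).
(b)–(d): forbidden (parity).
(b)–(e): allowed.
(c)–(d): forbidden (parity, ΔS).
(c)–(e): forbidden (ΔS).
(d)–(e): allowed.
Allowed pairs: 4 of 10.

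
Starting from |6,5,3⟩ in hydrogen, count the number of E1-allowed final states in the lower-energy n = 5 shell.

3

E1 requires Δl = ±1, so l_f ∈ {4, 6}; with 0 ≤ l_f ≤ n_f−1 = 4, the allowed l_f values are {4}.
For l_f = 4: m_f ∈ {m_i−1, m_i, m_i+1} ∩ [−4, 4] = {2, 3, 4} → 3 states.
Total: 3.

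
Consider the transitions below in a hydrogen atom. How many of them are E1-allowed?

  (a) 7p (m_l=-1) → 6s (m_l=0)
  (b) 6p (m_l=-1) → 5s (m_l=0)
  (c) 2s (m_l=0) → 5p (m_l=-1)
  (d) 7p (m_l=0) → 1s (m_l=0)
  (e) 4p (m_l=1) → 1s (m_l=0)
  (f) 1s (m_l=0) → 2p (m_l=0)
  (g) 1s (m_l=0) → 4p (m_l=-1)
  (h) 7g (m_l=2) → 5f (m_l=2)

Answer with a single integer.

(a) allowed
(b) allowed
(c) allowed
(d) allowed
(e) allowed
(f) allowed
(g) allowed
(h) allowed
Total allowed: 8 of 8.

8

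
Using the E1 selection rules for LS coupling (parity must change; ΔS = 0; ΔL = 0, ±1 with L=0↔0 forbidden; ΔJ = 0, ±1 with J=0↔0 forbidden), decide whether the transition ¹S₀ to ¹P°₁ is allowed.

allowed

Parity must change: even → odd — ok.
ΔS = 0: S: 0 → 0 — ok.
ΔL = 0, ±1 (not L=0↔0): L: 0 → 1, ΔL = +1 — ok.
ΔJ = 0, ±1 (not J=0↔0): J: 0 → 1, ΔJ = +1 — ok.
All four E1 rules are satisfied.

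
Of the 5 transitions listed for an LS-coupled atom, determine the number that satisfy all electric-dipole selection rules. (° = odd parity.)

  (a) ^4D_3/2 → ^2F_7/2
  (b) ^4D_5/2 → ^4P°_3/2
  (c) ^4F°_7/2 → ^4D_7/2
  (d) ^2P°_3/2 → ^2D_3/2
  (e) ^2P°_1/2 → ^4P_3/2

(a) forbidden (parity, ΔS, ΔJ fail)
(b) allowed
(c) allowed
(d) allowed
(e) forbidden (ΔS fails)
Total allowed: 3 of 5.

3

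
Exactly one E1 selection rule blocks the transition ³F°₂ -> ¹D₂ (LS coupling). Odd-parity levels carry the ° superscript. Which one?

Parity must change: odd → even — ok.
ΔS = 0: S: 1 → 0 — fails.
ΔL = 0, ±1 (not L=0↔0): L: 3 → 2, ΔL = -1 — ok.
ΔJ = 0, ±1 (not J=0↔0): J: 2 → 2, ΔJ = +0 — ok.

the ΔS = 0 rule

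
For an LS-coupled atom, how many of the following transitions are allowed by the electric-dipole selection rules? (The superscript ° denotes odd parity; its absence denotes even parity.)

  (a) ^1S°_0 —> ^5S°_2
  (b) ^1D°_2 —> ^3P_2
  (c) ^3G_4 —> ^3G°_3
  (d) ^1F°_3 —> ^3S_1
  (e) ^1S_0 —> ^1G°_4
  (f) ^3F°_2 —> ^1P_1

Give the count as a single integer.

(a) forbidden (parity, ΔS, ΔL, ΔJ fail)
(b) forbidden (ΔS fails)
(c) allowed
(d) forbidden (ΔS, ΔL, ΔJ fail)
(e) forbidden (ΔL, ΔJ fail)
(f) forbidden (ΔS, ΔL fail)
Total allowed: 1 of 6.

1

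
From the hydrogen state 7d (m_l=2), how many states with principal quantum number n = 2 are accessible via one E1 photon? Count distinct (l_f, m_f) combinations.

1

E1 requires Δl = ±1, so l_f ∈ {1, 3}; with 0 ≤ l_f ≤ n_f−1 = 1, the allowed l_f values are {1}.
For l_f = 1: m_f ∈ {m_i−1, m_i, m_i+1} ∩ [−1, 1] = {1} → 1 state.
Total: 1.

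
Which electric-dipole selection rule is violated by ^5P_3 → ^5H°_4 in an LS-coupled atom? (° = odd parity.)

the ΔL = 0, ±1 rule

Initial level: S=2, L=1, J=3, parity even. Final level: S=2, L=5, J=4, parity odd.
ΔS = 0: S: 2 → 2 — ok.
ΔL = 0, ±1 (not L=0↔0): L: 1 → 5, ΔL = +4 — fails.
Parity must change: even → odd — ok.
ΔJ = 0, ±1 (not J=0↔0): J: 3 → 4, ΔJ = +1 — ok.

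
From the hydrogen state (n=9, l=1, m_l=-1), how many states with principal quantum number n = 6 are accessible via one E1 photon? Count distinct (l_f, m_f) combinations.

E1 requires Δl = ±1, so l_f ∈ {0, 2}; with 0 ≤ l_f ≤ n_f−1 = 5, the allowed l_f values are {0, 2}.
For l_f = 0: m_f ∈ {m_i−1, m_i, m_i+1} ∩ [−0, 0] = {0} → 1 state.
For l_f = 2: m_f ∈ {m_i−1, m_i, m_i+1} ∩ [−2, 2] = {-2, -1, 0} → 3 states.
Total: 4.

4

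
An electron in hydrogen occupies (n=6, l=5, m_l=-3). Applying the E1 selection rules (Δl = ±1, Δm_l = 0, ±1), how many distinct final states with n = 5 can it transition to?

E1 requires Δl = ±1, so l_f ∈ {4, 6}; with 0 ≤ l_f ≤ n_f−1 = 4, the allowed l_f values are {4}.
For l_f = 4: m_f ∈ {m_i−1, m_i, m_i+1} ∩ [−4, 4] = {-4, -3, -2} → 3 states.
Total: 3.

3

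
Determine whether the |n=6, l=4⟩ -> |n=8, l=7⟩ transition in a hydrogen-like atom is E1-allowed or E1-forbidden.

forbidden

Initial l = 4, final l = 7, so Δl = +3. E1 requires Δl = ±1: violated.
The transition is electric-dipole forbidden.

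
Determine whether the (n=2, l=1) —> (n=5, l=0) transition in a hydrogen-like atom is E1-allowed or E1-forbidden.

allowed

Initial l = 1, final l = 0, so Δl = -1. E1 requires Δl = ±1: ok.
All E1 selection rules are satisfied.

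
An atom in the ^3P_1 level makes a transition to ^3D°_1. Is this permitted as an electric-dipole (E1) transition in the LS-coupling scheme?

Parity must change: even → odd — passes.
ΔS = 0: S: 1 → 1 — passes.
ΔL = 0, ±1 (not L=0↔0): L: 1 → 2, ΔL = +1 — passes.
ΔJ = 0, ±1 (not J=0↔0): J: 1 → 1, ΔJ = +0 — passes.
All four E1 rules are satisfied.

allowed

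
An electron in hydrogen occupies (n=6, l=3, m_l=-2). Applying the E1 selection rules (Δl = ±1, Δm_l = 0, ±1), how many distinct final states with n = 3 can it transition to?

E1 requires Δl = ±1, so l_f ∈ {2, 4}; with 0 ≤ l_f ≤ n_f−1 = 2, the allowed l_f values are {2}.
For l_f = 2: m_f ∈ {m_i−1, m_i, m_i+1} ∩ [−2, 2] = {-2, -1} → 2 states.
Total: 2.

2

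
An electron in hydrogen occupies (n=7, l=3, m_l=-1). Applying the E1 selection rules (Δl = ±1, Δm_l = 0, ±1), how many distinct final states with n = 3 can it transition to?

E1 requires Δl = ±1, so l_f ∈ {2, 4}; with 0 ≤ l_f ≤ n_f−1 = 2, the allowed l_f values are {2}.
For l_f = 2: m_f ∈ {m_i−1, m_i, m_i+1} ∩ [−2, 2] = {-2, -1, 0} → 3 states.
Total: 3.

3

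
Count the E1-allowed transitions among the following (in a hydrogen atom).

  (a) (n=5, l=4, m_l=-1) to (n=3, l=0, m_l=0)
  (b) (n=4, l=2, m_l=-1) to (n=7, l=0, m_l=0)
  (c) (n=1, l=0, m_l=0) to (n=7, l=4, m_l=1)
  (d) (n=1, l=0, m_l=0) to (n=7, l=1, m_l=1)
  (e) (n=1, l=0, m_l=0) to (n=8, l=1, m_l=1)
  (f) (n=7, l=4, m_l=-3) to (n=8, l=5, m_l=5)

2

(a) forbidden — Δl = -4 (E1 requires Δl = ±1)
(b) forbidden — Δl = -2 (E1 requires Δl = ±1)
(c) forbidden — Δl = +4 (E1 requires Δl = ±1)
(d) allowed
(e) allowed
(f) forbidden — Δm_l = +8 (E1 requires Δm_l = 0, ±1)
Total allowed: 2 of 6.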